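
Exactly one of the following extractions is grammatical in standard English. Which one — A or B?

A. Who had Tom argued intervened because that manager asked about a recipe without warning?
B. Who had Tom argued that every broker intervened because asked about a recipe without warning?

In B, the wh-phrase is extracted from inside an adjunct island (introduced by "because"), which blocks movement.
In A, the extraction path crosses only that-complement boundaries, which are transparent.
So A is grammatical.

A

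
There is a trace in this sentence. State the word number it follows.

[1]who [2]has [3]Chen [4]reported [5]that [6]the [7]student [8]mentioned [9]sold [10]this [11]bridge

8

The displaced element is "who" (word 1).
It is linked across 2 clause boundaries (that → Ø).
It functions as the subject of "sold", so the gap sits immediately after word 8 ("mentioned").
Base order: Chen has reported that the student mentioned that who sold this bridge.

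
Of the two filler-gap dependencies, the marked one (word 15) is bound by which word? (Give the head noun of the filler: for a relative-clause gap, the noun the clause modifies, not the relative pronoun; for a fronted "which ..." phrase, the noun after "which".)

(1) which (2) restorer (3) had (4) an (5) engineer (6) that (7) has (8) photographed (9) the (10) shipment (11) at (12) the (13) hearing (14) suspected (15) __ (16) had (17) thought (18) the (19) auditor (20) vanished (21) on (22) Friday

The marked gap is the subject of "thought".
Its filler is the fronted wh-phrase "which restorer", at word 2.
(The other dependency links word 5 to a gap after word 6.)

2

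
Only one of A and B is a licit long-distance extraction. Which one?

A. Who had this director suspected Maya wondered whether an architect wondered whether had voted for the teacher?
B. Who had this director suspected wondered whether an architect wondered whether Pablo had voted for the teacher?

B

In A, the wh-phrase is extracted from inside a wh-island (introduced by "whether"), which blocks movement.
In B, the extraction path crosses only that-complement boundaries, which are transparent.
So B is grammatical.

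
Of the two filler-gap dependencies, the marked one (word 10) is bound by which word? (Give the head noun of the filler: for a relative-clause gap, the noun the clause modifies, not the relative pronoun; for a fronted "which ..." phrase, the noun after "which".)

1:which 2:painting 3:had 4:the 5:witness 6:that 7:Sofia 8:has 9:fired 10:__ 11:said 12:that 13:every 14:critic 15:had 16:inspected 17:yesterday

The marked gap is inside the relative clause, the direct object of "fired".
Its filler is the head noun "witness" (via "that"), at word 5.
(The other dependency links word 2 to a gap after word 16.)

5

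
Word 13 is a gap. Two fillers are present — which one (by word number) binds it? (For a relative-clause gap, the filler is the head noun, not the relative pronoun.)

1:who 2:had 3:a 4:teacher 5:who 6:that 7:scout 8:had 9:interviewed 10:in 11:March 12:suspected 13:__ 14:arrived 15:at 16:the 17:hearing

The marked gap is the subject of "arrived".
Its filler is the fronted wh-phrase "who", at word 1.
(The other dependency links word 4 to a gap after word 9.)

1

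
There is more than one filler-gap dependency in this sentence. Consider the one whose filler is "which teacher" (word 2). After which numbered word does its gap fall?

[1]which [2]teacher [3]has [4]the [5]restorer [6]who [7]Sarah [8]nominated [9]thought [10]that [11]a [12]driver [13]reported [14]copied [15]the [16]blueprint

The displaced element is "which teacher" (word 2).
It is linked across 2 clause boundaries (that → Ø).
It functions as the subject of "copied", so the gap sits immediately after word 13 ("reported").
Base order: The restorer who Sarah nominated has thought that a driver reported which teacher copied the blueprint.

13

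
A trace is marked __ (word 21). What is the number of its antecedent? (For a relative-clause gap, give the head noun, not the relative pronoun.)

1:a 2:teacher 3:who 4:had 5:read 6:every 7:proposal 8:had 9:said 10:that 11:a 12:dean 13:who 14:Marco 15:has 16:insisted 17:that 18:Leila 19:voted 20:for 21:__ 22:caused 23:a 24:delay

The gap at 21 is the prepositional object of "voted", inside a relative clause.
The relative pronoun is "who" (word 13); it is bound by the head noun immediately before it.
Its filler is the head noun "dean", at word 12.

12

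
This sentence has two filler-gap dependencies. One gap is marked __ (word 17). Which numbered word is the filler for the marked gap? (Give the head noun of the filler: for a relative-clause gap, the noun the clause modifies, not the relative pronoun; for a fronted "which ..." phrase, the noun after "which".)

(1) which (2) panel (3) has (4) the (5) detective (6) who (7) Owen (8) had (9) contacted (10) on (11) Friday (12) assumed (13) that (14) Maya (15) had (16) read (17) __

2

The marked gap is the direct object of "read".
Its filler is the fronted wh-phrase "which panel", at word 2.
(The other dependency links word 5 to a gap after word 9.)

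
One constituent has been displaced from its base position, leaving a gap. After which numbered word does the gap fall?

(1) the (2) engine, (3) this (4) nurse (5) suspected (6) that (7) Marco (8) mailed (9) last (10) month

8

The displaced element is "the engine" (word 2).
It is linked across 1 clause boundary (that).
It functions as the direct object of "mailed", so the gap sits immediately after word 8 ("mailed").
Base order: This nurse suspected that Marco mailed the engine last month.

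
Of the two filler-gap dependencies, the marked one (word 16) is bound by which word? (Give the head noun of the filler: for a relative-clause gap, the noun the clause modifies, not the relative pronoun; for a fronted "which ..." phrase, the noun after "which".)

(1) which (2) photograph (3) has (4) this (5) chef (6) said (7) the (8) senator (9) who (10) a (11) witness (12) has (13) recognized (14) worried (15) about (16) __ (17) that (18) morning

2

The marked gap is the object of the preposition "about" of "worried".
Its filler is the fronted wh-phrase "which photograph", at word 2.
(The other dependency links word 8 to a gap after word 13.)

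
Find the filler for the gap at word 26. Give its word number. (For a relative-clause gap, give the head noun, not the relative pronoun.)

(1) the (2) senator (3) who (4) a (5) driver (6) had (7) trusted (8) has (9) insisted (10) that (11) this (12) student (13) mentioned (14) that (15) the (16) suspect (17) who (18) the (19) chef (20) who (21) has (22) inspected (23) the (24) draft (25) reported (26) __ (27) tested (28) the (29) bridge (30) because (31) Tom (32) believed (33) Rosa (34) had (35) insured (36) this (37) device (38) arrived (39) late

16

The gap at 26 is the subject of "tested", inside a relative clause.
The relative pronoun is "who" (word 17); it is bound by the head noun immediately before it.
Its filler is the head noun "suspect", at word 16.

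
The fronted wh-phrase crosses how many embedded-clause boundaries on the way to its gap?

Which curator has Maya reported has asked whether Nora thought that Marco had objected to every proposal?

1

"which curator" is extracted from the subject of "asked".
Boundaries crossed, outermost first: [Ø] — 1 in total.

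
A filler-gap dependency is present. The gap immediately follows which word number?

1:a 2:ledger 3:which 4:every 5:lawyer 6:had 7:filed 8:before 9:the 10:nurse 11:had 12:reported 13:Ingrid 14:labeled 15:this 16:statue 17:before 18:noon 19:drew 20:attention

7

The displaced element is "a ledger" (word 2).
It functions as the direct object of "filed", so the gap sits immediately after word 7 ("filed").
Base order: Every lawyer had filed a ledger before the nurse had reported Ingrid labeled this statue before noon.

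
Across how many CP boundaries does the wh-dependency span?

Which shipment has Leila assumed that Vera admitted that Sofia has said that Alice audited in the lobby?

"which shipment" is extracted from the object of "audited".
Boundaries crossed, outermost first: [that], [that], [that] — 3 in total.

3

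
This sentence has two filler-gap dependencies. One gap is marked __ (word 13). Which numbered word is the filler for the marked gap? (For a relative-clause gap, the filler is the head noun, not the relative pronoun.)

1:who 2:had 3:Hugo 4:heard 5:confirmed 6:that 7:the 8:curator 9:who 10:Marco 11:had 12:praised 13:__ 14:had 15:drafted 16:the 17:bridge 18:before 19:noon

8

The marked gap is inside the relative clause, the direct object of "praised".
Its filler is the head noun "curator" (via "who"), at word 8.
(The other dependency links word 1 to a gap after word 4.)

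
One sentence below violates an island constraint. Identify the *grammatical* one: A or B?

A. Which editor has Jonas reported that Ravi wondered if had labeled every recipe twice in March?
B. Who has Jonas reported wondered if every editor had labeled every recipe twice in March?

B

In A, the wh-phrase is extracted from inside a wh-island (introduced by "if"), which blocks movement.
In B, the extraction path crosses only that-complement boundaries, which are transparent.
So B is grammatical.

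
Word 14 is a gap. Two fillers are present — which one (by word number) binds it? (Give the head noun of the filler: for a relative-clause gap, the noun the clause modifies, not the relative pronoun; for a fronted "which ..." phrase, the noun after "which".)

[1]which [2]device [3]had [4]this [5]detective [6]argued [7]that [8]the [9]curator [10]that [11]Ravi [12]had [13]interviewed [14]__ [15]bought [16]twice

9

The marked gap is inside the relative clause, the direct object of "interviewed".
Its filler is the head noun "curator" (via "that"), at word 9.
(The other dependency links word 2 to a gap after word 15.)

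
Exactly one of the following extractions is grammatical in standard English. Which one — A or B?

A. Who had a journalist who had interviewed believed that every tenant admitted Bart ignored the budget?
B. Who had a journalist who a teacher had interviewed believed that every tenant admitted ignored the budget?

B

In A, the wh-phrase is extracted from inside a complex-NP island (relative clause) (introduced by "who"), which blocks movement.
In B, the extraction path crosses only that-complement boundaries, which are transparent.
So B is grammatical.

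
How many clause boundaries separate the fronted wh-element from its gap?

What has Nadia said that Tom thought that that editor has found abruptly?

2

"what" is extracted from the object of "found".
Boundaries crossed, outermost first: [that], [that] — 2 in total.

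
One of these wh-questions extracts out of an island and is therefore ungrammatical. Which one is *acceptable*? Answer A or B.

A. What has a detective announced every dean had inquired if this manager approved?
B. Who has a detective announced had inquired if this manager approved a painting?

B

In A, the wh-phrase is extracted from inside a wh-island (introduced by "if"), which blocks movement.
In B, the extraction path crosses only that-complement boundaries, which are transparent.
So B is grammatical.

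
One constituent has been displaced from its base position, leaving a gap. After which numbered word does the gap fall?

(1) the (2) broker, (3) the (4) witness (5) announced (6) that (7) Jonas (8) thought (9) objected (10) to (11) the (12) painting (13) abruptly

8

The displaced element is "the broker" (word 2).
It is linked across 2 clause boundaries (that → Ø).
It functions as the subject of "objected", so the gap sits immediately after word 8 ("thought").
Base order: The witness announced that Jonas thought the broker objected to the painting abruptly.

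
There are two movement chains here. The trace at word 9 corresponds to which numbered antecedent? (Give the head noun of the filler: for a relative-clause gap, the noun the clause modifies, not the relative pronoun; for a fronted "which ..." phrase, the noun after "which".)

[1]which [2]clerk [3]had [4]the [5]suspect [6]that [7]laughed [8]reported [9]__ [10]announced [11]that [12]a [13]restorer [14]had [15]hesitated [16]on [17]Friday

2

The marked gap is the subject of "announced".
Its filler is the fronted wh-phrase "which clerk", at word 2.
(The other dependency links word 5 to a gap after word 6.)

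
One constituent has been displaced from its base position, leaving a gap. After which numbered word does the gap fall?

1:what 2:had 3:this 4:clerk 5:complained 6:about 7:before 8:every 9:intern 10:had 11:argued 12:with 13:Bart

The displaced element is "what" (word 1).
It functions as the object of the preposition "about" of "complained", so the gap sits immediately after word 6 ("about").
Base order: This clerk had complained about what before every intern had argued with Bart.

6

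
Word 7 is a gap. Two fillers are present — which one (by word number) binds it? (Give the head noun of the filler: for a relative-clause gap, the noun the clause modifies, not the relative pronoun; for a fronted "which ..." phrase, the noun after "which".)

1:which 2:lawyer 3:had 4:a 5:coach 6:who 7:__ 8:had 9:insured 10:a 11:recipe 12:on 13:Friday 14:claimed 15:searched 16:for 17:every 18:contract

The marked gap is inside the relative clause, the subject of "insured".
Its filler is the head noun "coach" (via "who"), at word 5.
(The other dependency links word 2 to a gap after word 14.)

5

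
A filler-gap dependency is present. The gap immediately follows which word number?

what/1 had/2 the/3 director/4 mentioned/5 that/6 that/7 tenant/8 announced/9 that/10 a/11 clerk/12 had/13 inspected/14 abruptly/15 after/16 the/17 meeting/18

The displaced element is "what" (word 1).
It is linked across 2 clause boundaries (that → that).
It functions as the direct object of "inspected", so the gap sits immediately after word 14 ("inspected").
Base order: The director had mentioned that that tenant announced that a clerk had inspected what abruptly after the meeting.

14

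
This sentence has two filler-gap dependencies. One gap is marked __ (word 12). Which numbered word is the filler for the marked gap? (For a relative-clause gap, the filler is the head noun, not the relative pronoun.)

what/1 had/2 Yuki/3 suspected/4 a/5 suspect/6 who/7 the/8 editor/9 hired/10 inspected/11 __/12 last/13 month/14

The marked gap is the direct object of "inspected".
Its filler is the fronted wh-phrase "what", at word 1.
(The other dependency links word 6 to a gap after word 10.)

1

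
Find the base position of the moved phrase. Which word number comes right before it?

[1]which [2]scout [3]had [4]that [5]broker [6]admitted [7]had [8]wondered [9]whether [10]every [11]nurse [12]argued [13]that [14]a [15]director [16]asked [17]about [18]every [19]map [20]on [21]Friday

6

The displaced element is "which scout" (word 2).
It is linked across 1 clause boundary (Ø).
It functions as the subject of "wondered", so the gap sits immediately after word 6 ("admitted").
Base order: That broker had admitted that which scout had wondered whether every nurse argued that a director asked about every map on Friday.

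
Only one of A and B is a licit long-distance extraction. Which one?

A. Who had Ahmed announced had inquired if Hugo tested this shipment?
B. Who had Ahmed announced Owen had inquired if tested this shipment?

A

In B, the wh-phrase is extracted from inside a wh-island (introduced by "if"), which blocks movement.
In A, the extraction path crosses only that-complement boundaries, which are transparent.
So A is grammatical.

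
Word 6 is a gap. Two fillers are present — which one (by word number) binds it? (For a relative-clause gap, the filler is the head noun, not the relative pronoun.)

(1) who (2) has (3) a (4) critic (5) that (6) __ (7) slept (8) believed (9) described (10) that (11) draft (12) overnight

4

The marked gap is inside the relative clause, the subject of "slept".
Its filler is the head noun "critic" (via "that"), at word 4.
(The other dependency links word 1 to a gap after word 8.)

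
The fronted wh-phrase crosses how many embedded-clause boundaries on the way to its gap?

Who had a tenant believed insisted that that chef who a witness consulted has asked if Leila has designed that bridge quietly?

1

"who" is extracted from the subject of "insisted".
Boundaries crossed, outermost first: [Ø] — 1 in total.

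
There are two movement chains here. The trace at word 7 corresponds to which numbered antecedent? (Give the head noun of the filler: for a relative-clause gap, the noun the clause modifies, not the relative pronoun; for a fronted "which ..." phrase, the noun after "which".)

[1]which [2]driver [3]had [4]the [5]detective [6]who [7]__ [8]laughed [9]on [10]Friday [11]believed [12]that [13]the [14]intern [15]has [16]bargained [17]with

5

The marked gap is inside the relative clause, the subject of "laughed".
Its filler is the head noun "detective" (via "who"), at word 5.
(The other dependency links word 2 to a gap after word 17.)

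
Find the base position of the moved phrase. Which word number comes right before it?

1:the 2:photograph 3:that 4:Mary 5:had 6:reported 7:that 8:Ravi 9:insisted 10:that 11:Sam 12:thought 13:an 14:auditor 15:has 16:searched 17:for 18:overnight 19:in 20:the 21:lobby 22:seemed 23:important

The displaced element is "the photograph" (word 2).
It is linked across 3 clause boundaries (that → that → Ø).
It functions as the object of the preposition "for" of "searched", so the gap sits immediately after word 17 ("for").
Base order: Mary had reported that Ravi insisted that Sam thought an auditor has searched for the photograph overnight in the lobby.

17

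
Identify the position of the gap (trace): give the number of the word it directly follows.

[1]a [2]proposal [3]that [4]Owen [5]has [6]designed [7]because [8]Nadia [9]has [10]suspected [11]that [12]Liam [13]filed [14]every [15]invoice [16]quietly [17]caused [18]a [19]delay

The displaced element is "a proposal" (word 2).
It functions as the direct object of "designed", so the gap sits immediately after word 6 ("designed").
Base order: Owen has designed a proposal because Nadia has suspected that Liam filed every invoice quietly.

6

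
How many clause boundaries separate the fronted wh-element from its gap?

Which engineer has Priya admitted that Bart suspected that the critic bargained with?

"which engineer" is extracted from the PP object of "bargained".
Boundaries crossed, outermost first: [that], [that] — 2 in total.

2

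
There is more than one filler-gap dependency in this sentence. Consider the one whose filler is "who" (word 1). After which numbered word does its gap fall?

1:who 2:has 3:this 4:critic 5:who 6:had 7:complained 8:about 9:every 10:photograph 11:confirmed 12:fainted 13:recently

The displaced element is "who" (word 1).
It is linked across 1 clause boundary (Ø).
It functions as the subject of "fainted", so the gap sits immediately after word 11 ("confirmed").
Base order: This critic who had complained about every photograph has confirmed that who fainted recently.

11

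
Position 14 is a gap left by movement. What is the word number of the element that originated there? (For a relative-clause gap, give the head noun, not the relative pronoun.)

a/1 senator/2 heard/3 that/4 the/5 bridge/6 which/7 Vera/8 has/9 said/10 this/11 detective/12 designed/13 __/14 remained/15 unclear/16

6

The gap at 14 is the object of "designed", inside a relative clause.
The relative pronoun is "which" (word 7); it is bound by the head noun immediately before it.
Its filler is the head noun "bridge", at word 6.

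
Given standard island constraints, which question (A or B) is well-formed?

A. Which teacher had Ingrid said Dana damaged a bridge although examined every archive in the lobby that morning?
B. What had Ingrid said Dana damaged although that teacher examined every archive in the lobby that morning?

In A, the wh-phrase is extracted from inside an adjunct island (introduced by "although"), which blocks movement.
In B, the extraction path crosses only that-complement boundaries, which are transparent.
So B is grammatical.

B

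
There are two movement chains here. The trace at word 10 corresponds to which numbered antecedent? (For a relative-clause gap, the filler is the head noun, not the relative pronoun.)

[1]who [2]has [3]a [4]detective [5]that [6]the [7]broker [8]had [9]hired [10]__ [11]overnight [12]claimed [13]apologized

The marked gap is inside the relative clause, the direct object of "hired".
Its filler is the head noun "detective" (via "that"), at word 4.
(The other dependency links word 1 to a gap after word 12.)

4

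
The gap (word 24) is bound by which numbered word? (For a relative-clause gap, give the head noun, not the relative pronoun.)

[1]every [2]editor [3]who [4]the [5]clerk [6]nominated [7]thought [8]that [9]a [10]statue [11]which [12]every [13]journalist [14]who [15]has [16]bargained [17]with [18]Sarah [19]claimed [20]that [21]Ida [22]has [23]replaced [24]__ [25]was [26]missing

The gap at 24 is the object of "replaced", inside a relative clause.
The relative pronoun is "which" (word 11); it is bound by the head noun immediately before it.
Its filler is the head noun "statue", at word 10.

10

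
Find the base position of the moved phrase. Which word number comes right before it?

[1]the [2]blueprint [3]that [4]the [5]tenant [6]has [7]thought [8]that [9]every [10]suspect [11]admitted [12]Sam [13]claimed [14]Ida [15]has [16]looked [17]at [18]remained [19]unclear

The displaced element is "the blueprint" (word 2).
It is linked across 3 clause boundaries (that → Ø → Ø).
It functions as the object of the preposition "at" of "looked", so the gap sits immediately after word 17 ("at").
Base order: The tenant has thought that every suspect admitted Sam claimed Ida has looked at the blueprint.

17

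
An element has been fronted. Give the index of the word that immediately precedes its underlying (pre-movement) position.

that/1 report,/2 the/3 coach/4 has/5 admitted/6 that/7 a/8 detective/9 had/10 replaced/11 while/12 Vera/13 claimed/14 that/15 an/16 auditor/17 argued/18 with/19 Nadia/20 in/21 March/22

The displaced element is "that report" (word 2).
It is linked across 1 clause boundary (that).
It functions as the direct object of "replaced", so the gap sits immediately after word 11 ("replaced").
Base order: The coach has admitted that a detective had replaced that report while Vera claimed that an auditor argued with Nadia in March.

11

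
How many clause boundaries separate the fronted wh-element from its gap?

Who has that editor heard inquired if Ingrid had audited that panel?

1

"who" is extracted from the subject of "inquired".
Boundaries crossed, outermost first: [Ø] — 1 in total.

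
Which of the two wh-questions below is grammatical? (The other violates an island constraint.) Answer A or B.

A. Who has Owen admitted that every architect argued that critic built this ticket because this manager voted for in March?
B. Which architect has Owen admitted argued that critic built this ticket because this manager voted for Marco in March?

In A, the wh-phrase is extracted from inside an adjunct island (introduced by "because"), which blocks movement.
In B, the extraction path crosses only that-complement boundaries, which are transparent.
So B is grammatical.

B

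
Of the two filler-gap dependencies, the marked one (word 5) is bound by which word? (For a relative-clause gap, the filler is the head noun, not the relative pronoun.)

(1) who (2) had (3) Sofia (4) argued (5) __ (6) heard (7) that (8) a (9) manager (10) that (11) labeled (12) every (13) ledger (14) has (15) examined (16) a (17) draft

1

The marked gap is the subject of "heard".
Its filler is the fronted wh-phrase "who", at word 1.
(The other dependency links word 9 to a gap after word 10.)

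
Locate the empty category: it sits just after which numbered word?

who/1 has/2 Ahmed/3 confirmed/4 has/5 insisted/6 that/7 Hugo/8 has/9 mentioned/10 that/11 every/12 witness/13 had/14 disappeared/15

4

The displaced element is "who" (word 1).
It is linked across 1 clause boundary (Ø).
It functions as the subject of "insisted", so the gap sits immediately after word 4 ("confirmed").
Base order: Ahmed has confirmed that who has insisted that Hugo has mentioned that every witness had disappeared.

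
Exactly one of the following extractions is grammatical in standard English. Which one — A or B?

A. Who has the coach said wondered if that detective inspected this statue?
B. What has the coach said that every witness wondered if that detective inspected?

A

In B, the wh-phrase is extracted from inside a wh-island (introduced by "if"), which blocks movement.
In A, the extraction path crosses only that-complement boundaries, which are transparent.
So A is grammatical.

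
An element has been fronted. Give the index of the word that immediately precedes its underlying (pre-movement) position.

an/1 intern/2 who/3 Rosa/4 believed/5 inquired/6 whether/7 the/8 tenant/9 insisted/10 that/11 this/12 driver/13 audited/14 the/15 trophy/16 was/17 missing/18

The displaced element is "an intern" (word 2).
It is linked across 1 clause boundary (Ø).
It functions as the subject of "inquired", so the gap sits immediately after word 5 ("believed").
Base order: Rosa believed that an intern inquired whether the tenant insisted that this driver audited the trophy.

5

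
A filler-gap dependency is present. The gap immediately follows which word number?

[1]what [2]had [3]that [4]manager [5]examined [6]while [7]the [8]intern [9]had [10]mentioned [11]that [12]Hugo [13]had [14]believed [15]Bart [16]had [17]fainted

The displaced element is "what" (word 1).
It functions as the direct object of "examined", so the gap sits immediately after word 5 ("examined").
Base order: That manager had examined what while the intern had mentioned that Hugo had believed Bart had fainted.

5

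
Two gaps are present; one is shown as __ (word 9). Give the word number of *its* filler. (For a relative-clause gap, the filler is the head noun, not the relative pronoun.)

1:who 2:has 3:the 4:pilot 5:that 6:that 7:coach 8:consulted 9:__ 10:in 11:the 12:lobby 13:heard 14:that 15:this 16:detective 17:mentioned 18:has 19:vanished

The marked gap is inside the relative clause, the direct object of "consulted".
Its filler is the head noun "pilot" (via "that"), at word 4.
(The other dependency links word 1 to a gap after word 17.)

4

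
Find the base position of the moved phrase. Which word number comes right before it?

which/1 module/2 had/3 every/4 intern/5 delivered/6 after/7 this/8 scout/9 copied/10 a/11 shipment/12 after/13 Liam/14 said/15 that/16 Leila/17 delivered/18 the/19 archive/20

6

The displaced element is "which module" (word 2).
It functions as the direct object of "delivered", so the gap sits immediately after word 6 ("delivered").
Base order: Every intern had delivered which module after this scout copied a shipment after Liam said that Leila delivered the archive.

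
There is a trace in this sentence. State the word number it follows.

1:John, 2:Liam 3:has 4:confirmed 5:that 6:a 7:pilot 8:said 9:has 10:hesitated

8

The displaced element is "John" (word 1).
It is linked across 2 clause boundaries (that → Ø).
It functions as the subject of "hesitated", so the gap sits immediately after word 8 ("said").
Base order: Liam has confirmed that a pilot said that John has hesitated.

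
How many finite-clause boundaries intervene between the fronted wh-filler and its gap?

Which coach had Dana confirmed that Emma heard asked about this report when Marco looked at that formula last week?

"which coach" is extracted from the subject of "asked".
Boundaries crossed, outermost first: [that], [Ø] — 2 in total.

2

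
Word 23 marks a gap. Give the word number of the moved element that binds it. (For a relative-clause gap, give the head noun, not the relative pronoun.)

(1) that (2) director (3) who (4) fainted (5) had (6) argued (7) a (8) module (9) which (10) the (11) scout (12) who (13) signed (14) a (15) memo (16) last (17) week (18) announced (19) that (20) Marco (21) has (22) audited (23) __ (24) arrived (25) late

8

The gap at 23 is the object of "audited", inside a relative clause.
The relative pronoun is "which" (word 9); it is bound by the head noun immediately before it.
Its filler is the head noun "module", at word 8.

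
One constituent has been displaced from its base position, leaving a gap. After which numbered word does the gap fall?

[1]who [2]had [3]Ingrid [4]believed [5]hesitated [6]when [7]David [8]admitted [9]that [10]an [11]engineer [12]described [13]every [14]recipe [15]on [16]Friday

4

The displaced element is "who" (word 1).
It is linked across 1 clause boundary (Ø).
It functions as the subject of "hesitated", so the gap sits immediately after word 4 ("believed").
Base order: Ingrid had believed who hesitated when David admitted that an engineer described every recipe on Friday.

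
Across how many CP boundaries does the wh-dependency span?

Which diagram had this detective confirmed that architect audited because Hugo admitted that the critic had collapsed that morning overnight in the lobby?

"which diagram" is extracted from the object of "audited".
Boundaries crossed, outermost first: [Ø] — 1 in total.

1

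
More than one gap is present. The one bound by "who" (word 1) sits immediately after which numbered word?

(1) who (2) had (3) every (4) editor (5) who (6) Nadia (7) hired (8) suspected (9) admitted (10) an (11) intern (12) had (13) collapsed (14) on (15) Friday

8

The displaced element is "who" (word 1).
It is linked across 1 clause boundary (Ø).
It functions as the subject of "admitted", so the gap sits immediately after word 8 ("suspected").
Base order: Every editor who Nadia hired had suspected who admitted an intern had collapsed on Friday.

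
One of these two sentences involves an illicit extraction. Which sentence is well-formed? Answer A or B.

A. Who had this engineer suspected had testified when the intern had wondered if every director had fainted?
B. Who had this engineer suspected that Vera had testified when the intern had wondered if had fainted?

A

In B, the wh-phrase is extracted from inside an adjunct island (introduced by "when"), which blocks movement.
In A, the extraction path crosses only that-complement boundaries, which are transparent.
So A is grammatical.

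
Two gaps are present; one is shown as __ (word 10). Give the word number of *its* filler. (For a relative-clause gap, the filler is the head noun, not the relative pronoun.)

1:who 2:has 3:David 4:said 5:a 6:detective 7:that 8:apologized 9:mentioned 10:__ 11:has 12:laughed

The marked gap is the subject of "laughed".
Its filler is the fronted wh-phrase "who", at word 1.
(The other dependency links word 6 to a gap after word 7.)

1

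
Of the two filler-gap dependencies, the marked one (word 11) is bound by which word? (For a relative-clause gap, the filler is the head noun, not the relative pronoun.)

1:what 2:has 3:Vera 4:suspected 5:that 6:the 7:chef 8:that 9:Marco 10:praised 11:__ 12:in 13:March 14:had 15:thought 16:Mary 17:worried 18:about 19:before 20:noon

The marked gap is inside the relative clause, the direct object of "praised".
Its filler is the head noun "chef" (via "that"), at word 7.
(The other dependency links word 1 to a gap after word 18.)

7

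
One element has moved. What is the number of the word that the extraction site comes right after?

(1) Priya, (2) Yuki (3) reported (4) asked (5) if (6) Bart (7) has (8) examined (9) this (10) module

3

The displaced element is "Priya" (word 1).
It is linked across 1 clause boundary (Ø).
It functions as the subject of "asked", so the gap sits immediately after word 3 ("reported").
Base order: Yuki reported that Priya asked if Bart has examined this module.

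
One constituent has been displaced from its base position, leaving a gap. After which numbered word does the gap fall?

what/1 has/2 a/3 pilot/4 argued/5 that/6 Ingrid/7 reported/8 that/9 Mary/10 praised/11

11

The displaced element is "what" (word 1).
It is linked across 2 clause boundaries (that → that).
It functions as the direct object of "praised", so the gap sits immediately after word 11 ("praised").
Base order: A pilot has argued that Ingrid reported that Mary praised what.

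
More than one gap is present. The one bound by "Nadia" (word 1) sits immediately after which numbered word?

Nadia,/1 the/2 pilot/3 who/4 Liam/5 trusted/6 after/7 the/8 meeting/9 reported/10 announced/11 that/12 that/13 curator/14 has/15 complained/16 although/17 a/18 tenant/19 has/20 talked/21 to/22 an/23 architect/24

10

The displaced element is "Nadia" (word 1).
It is linked across 1 clause boundary (Ø).
It functions as the subject of "announced", so the gap sits immediately after word 10 ("reported").
Base order: The pilot who Liam trusted after the meeting reported that Nadia announced that that curator has complained although a tenant has talked to an architect.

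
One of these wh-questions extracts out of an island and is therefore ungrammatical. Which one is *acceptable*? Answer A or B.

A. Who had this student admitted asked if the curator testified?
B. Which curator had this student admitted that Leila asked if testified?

In B, the wh-phrase is extracted from inside a wh-island (introduced by "if"), which blocks movement.
In A, the extraction path crosses only that-complement boundaries, which are transparent.
So A is grammatical.

A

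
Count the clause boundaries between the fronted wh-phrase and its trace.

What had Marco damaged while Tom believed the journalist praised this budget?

0

"what" originates inside the matrix clause — no clause boundary is crossed.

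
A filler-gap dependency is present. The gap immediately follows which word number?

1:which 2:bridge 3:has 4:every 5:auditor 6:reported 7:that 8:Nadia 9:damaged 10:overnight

9

The displaced element is "which bridge" (word 2).
It is linked across 1 clause boundary (that).
It functions as the direct object of "damaged", so the gap sits immediately after word 9 ("damaged").
Base order: Every auditor has reported that Nadia damaged which bridge overnight.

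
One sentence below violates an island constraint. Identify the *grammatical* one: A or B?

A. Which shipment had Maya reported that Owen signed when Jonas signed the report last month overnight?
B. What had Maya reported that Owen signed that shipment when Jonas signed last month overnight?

In B, the wh-phrase is extracted from inside an adjunct island (introduced by "when"), which blocks movement.
In A, the extraction path crosses only that-complement boundaries, which are transparent.
So A is grammatical.

A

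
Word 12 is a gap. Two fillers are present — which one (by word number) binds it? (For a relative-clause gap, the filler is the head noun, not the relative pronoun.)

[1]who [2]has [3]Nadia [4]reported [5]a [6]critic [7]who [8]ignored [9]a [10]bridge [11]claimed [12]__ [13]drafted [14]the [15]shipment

The marked gap is the subject of "drafted".
Its filler is the fronted wh-phrase "who", at word 1.
(The other dependency links word 6 to a gap after word 7.)

1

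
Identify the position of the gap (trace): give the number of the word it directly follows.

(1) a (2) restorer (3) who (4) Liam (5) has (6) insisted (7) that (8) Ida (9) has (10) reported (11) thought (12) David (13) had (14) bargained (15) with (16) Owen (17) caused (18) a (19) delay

10

The displaced element is "a restorer" (word 2).
It is linked across 2 clause boundaries (that → Ø).
It functions as the subject of "thought", so the gap sits immediately after word 10 ("reported").
Base order: Liam has insisted that Ida has reported that a restorer thought David had bargained with Owen.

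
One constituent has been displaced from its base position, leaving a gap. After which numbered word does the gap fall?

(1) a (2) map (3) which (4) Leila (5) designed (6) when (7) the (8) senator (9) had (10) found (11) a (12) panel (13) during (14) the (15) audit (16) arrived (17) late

5

The displaced element is "a map" (word 2).
It functions as the direct object of "designed", so the gap sits immediately after word 5 ("designed").
Base order: Leila designed a map when the senator had found a panel during the audit.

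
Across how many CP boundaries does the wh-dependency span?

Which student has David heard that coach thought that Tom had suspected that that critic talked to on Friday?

"which student" is extracted from the PP object of "talked".
Boundaries crossed, outermost first: [Ø], [that], [that] — 3 in total.

3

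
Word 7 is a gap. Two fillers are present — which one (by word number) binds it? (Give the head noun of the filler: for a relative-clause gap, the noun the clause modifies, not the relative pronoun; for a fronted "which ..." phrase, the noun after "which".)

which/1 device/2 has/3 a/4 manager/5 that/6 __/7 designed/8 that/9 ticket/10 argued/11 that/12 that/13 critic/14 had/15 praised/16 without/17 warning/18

The marked gap is inside the relative clause, the subject of "designed".
Its filler is the head noun "manager" (via "that"), at word 5.
(The other dependency links word 2 to a gap after word 16.)

5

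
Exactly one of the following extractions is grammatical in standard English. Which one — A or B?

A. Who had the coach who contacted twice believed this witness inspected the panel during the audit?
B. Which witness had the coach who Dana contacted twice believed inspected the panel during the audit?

B

In A, the wh-phrase is extracted from inside a complex-NP island (relative clause) (introduced by "who"), which blocks movement.
In B, the extraction path crosses only that-complement boundaries, which are transparent.
So B is grammatical.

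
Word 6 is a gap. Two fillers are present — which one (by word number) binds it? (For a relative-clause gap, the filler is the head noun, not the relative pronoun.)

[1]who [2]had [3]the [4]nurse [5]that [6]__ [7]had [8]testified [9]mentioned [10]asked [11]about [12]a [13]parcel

4

The marked gap is inside the relative clause, the subject of "testified".
Its filler is the head noun "nurse" (via "that"), at word 4.
(The other dependency links word 1 to a gap after word 9.)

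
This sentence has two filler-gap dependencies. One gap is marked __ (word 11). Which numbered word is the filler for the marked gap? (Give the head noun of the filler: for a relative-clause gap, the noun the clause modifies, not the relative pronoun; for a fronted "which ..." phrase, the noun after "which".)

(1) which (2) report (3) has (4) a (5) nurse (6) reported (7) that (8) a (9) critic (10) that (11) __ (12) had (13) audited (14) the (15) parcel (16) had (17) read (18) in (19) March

9

The marked gap is inside the relative clause, the subject of "audited".
Its filler is the head noun "critic" (via "that"), at word 9.
(The other dependency links word 2 to a gap after word 17.)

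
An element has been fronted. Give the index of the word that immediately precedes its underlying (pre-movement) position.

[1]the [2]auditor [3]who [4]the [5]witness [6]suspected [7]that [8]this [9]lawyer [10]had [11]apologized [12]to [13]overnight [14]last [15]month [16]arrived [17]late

12

The displaced element is "the auditor" (word 2).
It is linked across 1 clause boundary (that).
It functions as the object of the preposition "to" of "apologized", so the gap sits immediately after word 12 ("to").
Base order: The witness suspected that this lawyer had apologized to the auditor overnight last month.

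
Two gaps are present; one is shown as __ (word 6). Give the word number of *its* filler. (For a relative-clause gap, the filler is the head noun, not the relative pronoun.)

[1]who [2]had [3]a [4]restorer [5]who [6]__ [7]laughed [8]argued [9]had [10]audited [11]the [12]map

The marked gap is inside the relative clause, the subject of "laughed".
Its filler is the head noun "restorer" (via "who"), at word 4.
(The other dependency links word 1 to a gap after word 8.)

4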